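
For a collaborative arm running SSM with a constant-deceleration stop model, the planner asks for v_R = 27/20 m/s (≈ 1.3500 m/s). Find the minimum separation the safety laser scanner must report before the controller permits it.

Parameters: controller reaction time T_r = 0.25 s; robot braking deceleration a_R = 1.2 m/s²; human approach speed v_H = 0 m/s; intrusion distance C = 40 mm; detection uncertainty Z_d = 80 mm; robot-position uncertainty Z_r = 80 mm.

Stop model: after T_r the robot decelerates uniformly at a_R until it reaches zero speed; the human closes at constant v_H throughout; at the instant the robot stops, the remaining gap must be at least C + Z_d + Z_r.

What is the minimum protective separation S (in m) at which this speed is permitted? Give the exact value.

T_s = v_R/a_R = (27/20)/(6/5) = 1.1250 s
robot covers v_R·T_r = 1.3500·0.2500 = 0.3375 m before braking
robot under decel: 1.3500²/(2·1.2000) = 0.7594 m
human over T_r+T_s: 0.0000·(0.2500+1.1250) = 0.0000 m
residual clearance needed = 0.0400+0.0800+0.0800 = 0.2000 m
S_min ≈ 0.3375+0.7594+0.0000+0.2000  ⇒  S_min = 83/64 m

S_min = 83/64 m = 1.2969 m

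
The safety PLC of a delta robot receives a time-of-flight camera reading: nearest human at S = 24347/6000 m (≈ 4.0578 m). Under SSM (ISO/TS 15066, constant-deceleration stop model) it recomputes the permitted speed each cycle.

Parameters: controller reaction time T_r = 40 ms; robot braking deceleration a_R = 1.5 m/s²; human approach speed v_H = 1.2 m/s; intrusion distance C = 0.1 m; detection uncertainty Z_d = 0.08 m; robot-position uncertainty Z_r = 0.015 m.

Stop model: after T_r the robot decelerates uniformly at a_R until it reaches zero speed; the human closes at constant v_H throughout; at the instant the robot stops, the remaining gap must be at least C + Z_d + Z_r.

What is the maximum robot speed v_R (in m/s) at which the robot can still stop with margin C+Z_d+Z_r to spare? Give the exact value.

v_R_max = 47/20 m/s = 2.3500 m/s

collect terms ⇒ (1/3)·v_R² + (21/25)·v_R + (-22889/6000) = 0
  disc = (21/25)² − 4·(1/3)·(-22889/6000) = 130321/22500 ; √disc = 361/150
  v_R = (−(21/25) + 361/150) / (2·(1/3)) = 47/20 m/s
check:
braking lasts T_s = (47/20)/(3/2) = 1.5667 s
robot covers v_R·T_r = 2.3500·0.0400 = 0.0940 m before braking
braking distance = 2.3500²/(2·1.5000) = 1.8408 m
human over T_r+T_s: 1.2000·(0.0400+1.5667) = 1.9280 m
residual clearance needed = 0.1000+0.0800+0.0150 = 0.1950 m
sum ≈ 0.0940+1.8408+1.9280+0.1950 ≈ 4.0578 m = S ✓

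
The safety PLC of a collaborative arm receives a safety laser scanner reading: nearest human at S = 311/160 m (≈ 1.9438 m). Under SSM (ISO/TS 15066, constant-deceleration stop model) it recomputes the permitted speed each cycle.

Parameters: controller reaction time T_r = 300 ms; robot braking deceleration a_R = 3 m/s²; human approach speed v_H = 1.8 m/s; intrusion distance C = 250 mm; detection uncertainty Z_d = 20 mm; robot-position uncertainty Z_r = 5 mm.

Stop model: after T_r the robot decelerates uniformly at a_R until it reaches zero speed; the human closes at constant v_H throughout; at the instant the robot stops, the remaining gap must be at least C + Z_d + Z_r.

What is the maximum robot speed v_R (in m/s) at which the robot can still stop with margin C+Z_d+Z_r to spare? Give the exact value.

quadratic (1/6)·v² + (9/10)·v + (-903/800) = 0
  disc = (9/10)² − 4·(1/6)·(-903/800) = 25/16 ; √disc = 5/4
  v_R = (−(9/10) + 5/4) / (2·(1/6)) = 21/20 m/s
check:
braking lasts T_s = (21/20)/3 = 0.3500 s
robot covers v_R·T_r = 1.0500·0.3000 = 0.3150 m before braking
braking distance = 1.0500²/(2·3.0000) = 0.1837 m
person approaches 1.8000·(0.3000+0.3500) = 1.1700 m
C+Z_d+Z_r = 0.2500+0.0200+0.0050 = 0.2750 m
sum ≈ 0.3150+0.1837+1.1700+0.2750 ≈ 1.9438 m = S ✓

v_R_max = 21/20 m/s = 1.0500 m/s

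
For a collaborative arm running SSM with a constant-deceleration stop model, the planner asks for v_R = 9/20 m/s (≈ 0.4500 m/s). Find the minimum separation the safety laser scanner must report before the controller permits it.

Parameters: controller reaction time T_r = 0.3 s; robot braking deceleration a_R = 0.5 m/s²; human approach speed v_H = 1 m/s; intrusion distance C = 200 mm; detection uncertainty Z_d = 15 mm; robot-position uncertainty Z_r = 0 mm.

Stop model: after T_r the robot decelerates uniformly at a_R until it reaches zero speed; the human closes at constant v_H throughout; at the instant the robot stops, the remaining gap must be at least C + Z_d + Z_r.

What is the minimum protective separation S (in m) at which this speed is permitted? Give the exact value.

S_min = 701/400 m = 1.7525 m

T_s = v_R/a_R = (9/20)/(1/2) = 0.9000 s
reaction-phase robot travel = 0.4500·0.3000 = 0.1350 m
robot covers 0.4500·0.9000 − ½·0.5000·0.9000² = 0.2025 m while stopping
human over T_r+T_s: 1.0000·(0.3000+0.9000) = 1.2000 m
margins: 0.2000+0.0150+0.0000 = 0.2150 m
S_min ≈ 0.1350+0.2025+1.2000+0.2150  ⇒  S_min = 701/400 m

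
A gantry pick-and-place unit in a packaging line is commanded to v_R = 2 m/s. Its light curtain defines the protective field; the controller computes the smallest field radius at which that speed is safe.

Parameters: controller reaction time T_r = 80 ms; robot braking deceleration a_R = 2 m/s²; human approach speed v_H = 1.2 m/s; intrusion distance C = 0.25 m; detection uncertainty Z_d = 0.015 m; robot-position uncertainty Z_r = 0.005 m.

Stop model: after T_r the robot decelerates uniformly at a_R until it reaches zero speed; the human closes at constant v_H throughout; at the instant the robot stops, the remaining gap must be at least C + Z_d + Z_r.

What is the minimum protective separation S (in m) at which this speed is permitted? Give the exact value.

T_s = v_R/a_R = 2/2 = 1.0000 s
robot covers v_R·T_r = 2.0000·0.0800 = 0.1600 m before braking
robot under decel: 2.0000²/(2·2.0000) = 1.0000 m
person approaches 1.2000·(0.0800+1.0000) = 1.2960 m
C+Z_d+Z_r = 0.2500+0.0150+0.0050 = 0.2700 m
S_min ≈ 0.1600+1.0000+1.2960+0.2700  ⇒  S_min = 1363/500 m

S_min = 1363/500 m = 2.7260 m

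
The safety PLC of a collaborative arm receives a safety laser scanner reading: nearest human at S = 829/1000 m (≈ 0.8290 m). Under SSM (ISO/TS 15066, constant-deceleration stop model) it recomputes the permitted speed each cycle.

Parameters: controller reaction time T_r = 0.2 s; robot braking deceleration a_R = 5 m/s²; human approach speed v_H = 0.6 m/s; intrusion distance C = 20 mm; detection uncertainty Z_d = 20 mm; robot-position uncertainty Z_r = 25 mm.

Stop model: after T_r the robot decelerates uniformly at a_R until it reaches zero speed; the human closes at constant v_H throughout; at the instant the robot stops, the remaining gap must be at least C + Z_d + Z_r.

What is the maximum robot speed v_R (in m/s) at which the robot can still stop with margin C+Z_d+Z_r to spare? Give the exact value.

quadratic (1/10)·v² + (8/25)·v + (-161/250) = 0
  disc = (8/25)² − 4·(1/10)·(-161/250) = 9/25 ; √disc = 3/5
  v_R = (−(8/25) + 3/5) / (2·(1/10)) = 7/5 m/s
check:
stop time T_s = (7/5)/5 = 0.2800 s
robot covers v_R·T_r = 1.4000·0.2000 = 0.2800 m before braking
robot covers 1.4000·0.2800 − ½·5.0000·0.2800² = 0.1960 m while stopping
human over T_r+T_s: 0.6000·(0.2000+0.2800) = 0.2880 m
margins: 0.0200+0.0200+0.0250 = 0.0650 m
sum ≈ 0.2800+0.1960+0.2880+0.0650 ≈ 0.8290 m = S ✓

v_R_max = 7/5 m/s = 1.4000 m/s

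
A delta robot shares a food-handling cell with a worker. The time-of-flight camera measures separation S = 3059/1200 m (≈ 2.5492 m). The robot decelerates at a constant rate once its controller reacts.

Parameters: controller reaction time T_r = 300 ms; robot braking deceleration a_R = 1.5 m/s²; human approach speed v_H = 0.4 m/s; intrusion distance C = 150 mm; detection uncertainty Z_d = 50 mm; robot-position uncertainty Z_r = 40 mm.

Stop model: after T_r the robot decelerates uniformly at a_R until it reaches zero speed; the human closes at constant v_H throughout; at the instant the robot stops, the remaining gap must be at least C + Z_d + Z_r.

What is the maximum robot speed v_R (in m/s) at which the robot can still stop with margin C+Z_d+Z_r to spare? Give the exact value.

v_R_max = 37/20 m/s = 1.8500 m/s

collect terms ⇒ (1/3)·v_R² + (17/30)·v_R + (-2627/1200) = 0
  disc = (17/30)² − 4·(1/3)·(-2627/1200) = 81/25 ; √disc = 9/5
  v_R = (−(17/30) + 9/5) / (2·(1/3)) = 37/20 m/s
check:
stop time T_s = (37/20)/(3/2) = 1.2333 s
robot in T_r: 1.8500·0.3000 = 0.5550 m
robot covers 1.8500·1.2333 − ½·1.5000·1.2333² = 1.1408 m while stopping
human over T_r+T_s: 0.4000·(0.3000+1.2333) = 0.6133 m
margins: 0.1500+0.0500+0.0400 = 0.2400 m
sum ≈ 0.5550+1.1408+0.6133+0.2400 ≈ 2.5492 m = S ✓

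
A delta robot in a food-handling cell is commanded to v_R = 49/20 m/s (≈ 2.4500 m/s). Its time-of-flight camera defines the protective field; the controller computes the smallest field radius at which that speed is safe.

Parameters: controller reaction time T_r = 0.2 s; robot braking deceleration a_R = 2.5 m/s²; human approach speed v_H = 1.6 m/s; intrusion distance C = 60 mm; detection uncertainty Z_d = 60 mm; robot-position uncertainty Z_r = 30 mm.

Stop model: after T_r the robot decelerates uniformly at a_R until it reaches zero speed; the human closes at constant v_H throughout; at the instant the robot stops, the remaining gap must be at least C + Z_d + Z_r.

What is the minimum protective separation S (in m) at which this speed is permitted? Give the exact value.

S_min = 7457/2000 m = 3.7285 m

T_s = v_R/a_R = (49/20)/(5/2) = 0.9800 s
robot in T_r: 2.4500·0.2000 = 0.4900 m
robot covers 2.4500·0.9800 − ½·2.5000·0.9800² = 1.2005 m while stopping
human over T_r+T_s: 1.6000·(0.2000+0.9800) = 1.8880 m
C+Z_d+Z_r = 0.0600+0.0600+0.0300 = 0.1500 m
S_min ≈ 0.4900+1.2005+1.8880+0.1500  ⇒  S_min = 7457/2000 m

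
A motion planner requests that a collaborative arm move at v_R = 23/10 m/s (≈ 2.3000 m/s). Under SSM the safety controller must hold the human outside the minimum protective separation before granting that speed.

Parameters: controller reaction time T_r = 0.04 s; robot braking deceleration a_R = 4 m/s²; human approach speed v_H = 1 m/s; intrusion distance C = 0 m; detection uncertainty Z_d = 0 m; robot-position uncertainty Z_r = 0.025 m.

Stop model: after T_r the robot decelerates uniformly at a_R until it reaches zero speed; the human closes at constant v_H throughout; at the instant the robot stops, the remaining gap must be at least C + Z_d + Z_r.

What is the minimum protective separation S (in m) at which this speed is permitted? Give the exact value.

stop time T_s = (23/10)/4 = 0.5750 s
reaction-phase robot travel = 2.3000·0.0400 = 0.0920 m
robot covers 2.3000·0.5750 − ½·4.0000·0.5750² = 0.6613 m while stopping
human over T_r+T_s: 1.0000·(0.0400+0.5750) = 0.6150 m
C+Z_d+Z_r = 0.0000+0.0000+0.0250 = 0.0250 m
S_min ≈ 0.0920+0.6613+0.6150+0.0250  ⇒  S_min = 5573/4000 m

S_min = 5573/4000 m = 1.3933 m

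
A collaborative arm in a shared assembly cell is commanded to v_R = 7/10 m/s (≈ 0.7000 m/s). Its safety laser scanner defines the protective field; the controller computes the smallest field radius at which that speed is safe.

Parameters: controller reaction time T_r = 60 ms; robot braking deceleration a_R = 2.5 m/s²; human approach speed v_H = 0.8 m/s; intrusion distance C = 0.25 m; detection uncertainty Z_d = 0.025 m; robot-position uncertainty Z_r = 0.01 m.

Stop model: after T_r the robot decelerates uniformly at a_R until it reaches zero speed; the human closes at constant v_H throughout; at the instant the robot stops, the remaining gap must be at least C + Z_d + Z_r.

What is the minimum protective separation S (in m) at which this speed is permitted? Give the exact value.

stop time T_s = (7/10)/(5/2) = 0.2800 s
robot in T_r: 0.7000·0.0600 = 0.0420 m
robot covers 0.7000·0.2800 − ½·2.5000·0.2800² = 0.0980 m while stopping
human over T_r+T_s: 0.8000·(0.0600+0.2800) = 0.2720 m
C+Z_d+Z_r = 0.2500+0.0250+0.0100 = 0.2850 m
S_min ≈ 0.0420+0.0980+0.2720+0.2850  ⇒  S_min = 697/1000 m

S_min = 697/1000 m = 0.6970 m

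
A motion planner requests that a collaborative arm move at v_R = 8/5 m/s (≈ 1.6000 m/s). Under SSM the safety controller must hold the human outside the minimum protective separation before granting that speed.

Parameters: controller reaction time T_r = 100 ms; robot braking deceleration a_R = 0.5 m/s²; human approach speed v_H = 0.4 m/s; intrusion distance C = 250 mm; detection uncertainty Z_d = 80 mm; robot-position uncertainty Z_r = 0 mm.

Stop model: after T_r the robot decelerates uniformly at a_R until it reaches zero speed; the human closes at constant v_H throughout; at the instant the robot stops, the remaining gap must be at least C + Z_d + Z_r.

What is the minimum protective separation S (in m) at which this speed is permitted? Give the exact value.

T_s = v_R/a_R = (8/5)/(1/2) = 3.2000 s
robot in T_r: 1.6000·0.1000 = 0.1600 m
robot covers 1.6000·3.2000 − ½·0.5000·3.2000² = 2.5600 m while stopping
person approaches 0.4000·(0.1000+3.2000) = 1.3200 m
margins: 0.2500+0.0800+0.0000 = 0.3300 m
S_min ≈ 0.1600+2.5600+1.3200+0.3300  ⇒  S_min = 437/100 m

S_min = 437/100 m = 4.3700 m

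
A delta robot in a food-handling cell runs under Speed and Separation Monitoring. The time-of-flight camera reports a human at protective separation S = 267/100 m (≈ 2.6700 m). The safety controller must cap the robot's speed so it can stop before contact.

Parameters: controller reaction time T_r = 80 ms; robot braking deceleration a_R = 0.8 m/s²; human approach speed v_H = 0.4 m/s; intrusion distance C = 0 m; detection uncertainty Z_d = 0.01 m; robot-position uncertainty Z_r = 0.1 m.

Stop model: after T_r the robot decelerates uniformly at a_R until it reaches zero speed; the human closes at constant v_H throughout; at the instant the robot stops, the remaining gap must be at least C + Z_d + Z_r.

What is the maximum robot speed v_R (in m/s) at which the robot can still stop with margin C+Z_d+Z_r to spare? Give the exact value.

v_R_max = 8/5 m/s = 1.6000 m/s

at the boundary: (5/8)·v² + (29/50)·v + (-316/125) = 0
  disc = (29/50)² − 4·(5/8)·(-316/125) = 16641/2500 ; √disc = 129/50
  v_R = (−(29/50) + 129/50) / (2·(5/8)) = 8/5 m/s
check:
braking lasts T_s = (8/5)/(4/5) = 2.0000 s
robot covers v_R·T_r = 1.6000·0.0800 = 0.1280 m before braking
robot under decel: 1.6000²/(2·0.8000) = 1.6000 m
human over T_r+T_s: 0.4000·(0.0800+2.0000) = 0.8320 m
margins: 0.0000+0.0100+0.1000 = 0.1100 m
sum ≈ 0.1280+1.6000+0.8320+0.1100 ≈ 2.6700 m = S ✓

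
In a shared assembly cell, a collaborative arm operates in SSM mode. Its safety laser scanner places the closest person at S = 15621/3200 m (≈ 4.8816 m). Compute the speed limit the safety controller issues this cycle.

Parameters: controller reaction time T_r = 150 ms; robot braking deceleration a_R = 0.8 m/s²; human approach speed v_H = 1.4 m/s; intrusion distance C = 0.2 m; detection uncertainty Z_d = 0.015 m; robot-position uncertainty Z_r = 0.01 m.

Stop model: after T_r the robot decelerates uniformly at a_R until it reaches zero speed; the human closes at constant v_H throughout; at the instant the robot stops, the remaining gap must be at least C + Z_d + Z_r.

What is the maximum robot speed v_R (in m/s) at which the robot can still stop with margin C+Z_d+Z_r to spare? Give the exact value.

v_R_max = 31/20 m/s = 1.5500 m/s

collect terms ⇒ (5/8)·v_R² + (19/10)·v_R + (-14229/3200) = 0
  disc = (19/10)² − 4·(5/8)·(-14229/3200) = 94249/6400 ; √disc = 307/80
  v_R = (−(19/10) + 307/80) / (2·(5/8)) = 31/20 m/s
check:
stop time T_s = (31/20)/(4/5) = 1.9375 s
robot in T_r: 1.5500·0.1500 = 0.2325 m
robot covers 1.5500·1.9375 − ½·0.8000·1.9375² = 1.5016 m while stopping
human closes 1.4000·2.0875 = 2.9225 m
C+Z_d+Z_r = 0.2000+0.0150+0.0100 = 0.2250 m
sum ≈ 0.2325+1.5016+2.9225+0.2250 ≈ 4.8816 m = S ✓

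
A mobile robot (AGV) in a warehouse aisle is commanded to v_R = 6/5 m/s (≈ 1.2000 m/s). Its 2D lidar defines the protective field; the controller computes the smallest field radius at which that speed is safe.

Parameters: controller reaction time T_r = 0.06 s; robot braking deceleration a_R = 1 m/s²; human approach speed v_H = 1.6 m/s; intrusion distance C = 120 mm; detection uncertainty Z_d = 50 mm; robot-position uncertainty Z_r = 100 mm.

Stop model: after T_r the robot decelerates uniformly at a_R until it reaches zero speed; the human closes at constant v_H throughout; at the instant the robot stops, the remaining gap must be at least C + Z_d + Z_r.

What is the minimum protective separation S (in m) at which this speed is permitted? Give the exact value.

braking lasts T_s = (6/5)/1 = 1.2000 s
reaction-phase robot travel = 1.2000·0.0600 = 0.0720 m
robot covers 1.2000·1.2000 − ½·1.0000·1.2000² = 0.7200 m while stopping
person approaches 1.6000·(0.0600+1.2000) = 2.0160 m
C+Z_d+Z_r = 0.1200+0.0500+0.1000 = 0.2700 m
S_min ≈ 0.0720+0.7200+2.0160+0.2700  ⇒  S_min = 1539/500 m

S_min = 1539/500 m = 3.0780 m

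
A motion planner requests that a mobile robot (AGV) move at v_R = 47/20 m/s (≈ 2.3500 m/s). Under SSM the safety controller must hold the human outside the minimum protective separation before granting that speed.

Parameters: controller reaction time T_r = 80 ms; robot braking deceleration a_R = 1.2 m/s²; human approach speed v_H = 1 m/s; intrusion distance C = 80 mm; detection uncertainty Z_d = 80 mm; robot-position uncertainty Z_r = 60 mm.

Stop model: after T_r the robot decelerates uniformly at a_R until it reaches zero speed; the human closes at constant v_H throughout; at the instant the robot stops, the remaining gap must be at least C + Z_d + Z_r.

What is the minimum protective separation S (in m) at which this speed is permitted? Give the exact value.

S_min = 37979/8000 m = 4.7474 m

stop time T_s = (47/20)/(6/5) = 1.9583 s
robot in T_r: 2.3500·0.0800 = 0.1880 m
braking distance = 2.3500²/(2·1.2000) = 2.3010 m
human over T_r+T_s: 1.0000·(0.0800+1.9583) = 2.0383 m
C+Z_d+Z_r = 0.0800+0.0800+0.0600 = 0.2200 m
S_min ≈ 0.1880+2.3010+2.0383+0.2200  ⇒  S_min = 37979/8000 m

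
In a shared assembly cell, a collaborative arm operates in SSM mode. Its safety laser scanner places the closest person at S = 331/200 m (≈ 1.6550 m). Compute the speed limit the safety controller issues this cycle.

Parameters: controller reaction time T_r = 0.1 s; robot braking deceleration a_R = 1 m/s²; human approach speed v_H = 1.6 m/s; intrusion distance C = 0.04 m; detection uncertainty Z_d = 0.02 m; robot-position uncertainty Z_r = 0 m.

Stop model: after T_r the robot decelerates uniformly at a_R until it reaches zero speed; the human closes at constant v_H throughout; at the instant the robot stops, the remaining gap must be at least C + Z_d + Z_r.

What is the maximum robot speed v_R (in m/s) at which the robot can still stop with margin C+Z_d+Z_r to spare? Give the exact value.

v_R_max = 7/10 m/s = 0.7000 m/s

collect terms ⇒ (1/2)·v_R² + (17/10)·v_R + (-287/200) = 0
  disc = (17/10)² − 4·(1/2)·(-287/200) = 144/25 ; √disc = 12/5
  v_R = (−(17/10) + 12/5) / (2·(1/2)) = 7/10 m/s
check:
braking lasts T_s = (7/10)/1 = 0.7000 s
reaction-phase robot travel = 0.7000·0.1000 = 0.0700 m
braking distance = 0.7000²/(2·1.0000) = 0.2450 m
human over T_r+T_s: 1.6000·(0.1000+0.7000) = 1.2800 m
C+Z_d+Z_r = 0.0400+0.0200+0.0000 = 0.0600 m
sum ≈ 0.0700+0.2450+1.2800+0.0600 ≈ 1.6550 m = S ✓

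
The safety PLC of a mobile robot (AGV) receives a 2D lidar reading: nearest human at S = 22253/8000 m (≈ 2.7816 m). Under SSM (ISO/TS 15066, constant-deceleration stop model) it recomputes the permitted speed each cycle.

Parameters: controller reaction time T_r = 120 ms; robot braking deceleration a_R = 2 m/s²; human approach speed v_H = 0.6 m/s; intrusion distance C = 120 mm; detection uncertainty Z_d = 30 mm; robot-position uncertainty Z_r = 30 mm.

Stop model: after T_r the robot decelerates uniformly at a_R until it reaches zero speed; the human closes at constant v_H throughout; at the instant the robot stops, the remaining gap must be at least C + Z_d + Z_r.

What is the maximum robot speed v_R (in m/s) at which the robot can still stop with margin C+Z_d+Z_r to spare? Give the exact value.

v_R_max = 49/20 m/s = 2.4500 m/s

quadratic (1/4)·v² + (21/50)·v + (-20237/8000) = 0
  disc = (21/50)² − 4·(1/4)·(-20237/8000) = 108241/40000 ; √disc = 329/200
  v_R = (−(21/50) + 329/200) / (2·(1/4)) = 49/20 m/s
check:
stop time T_s = (49/20)/2 = 1.2250 s
robot covers v_R·T_r = 2.4500·0.1200 = 0.2940 m before braking
robot covers 2.4500·1.2250 − ½·2.0000·1.2250² = 1.5006 m while stopping
human over T_r+T_s: 0.6000·(0.1200+1.2250) = 0.8070 m
C+Z_d+Z_r = 0.1200+0.0300+0.0300 = 0.1800 m
sum ≈ 0.2940+1.5006+0.8070+0.1800 ≈ 2.7816 m = S ✓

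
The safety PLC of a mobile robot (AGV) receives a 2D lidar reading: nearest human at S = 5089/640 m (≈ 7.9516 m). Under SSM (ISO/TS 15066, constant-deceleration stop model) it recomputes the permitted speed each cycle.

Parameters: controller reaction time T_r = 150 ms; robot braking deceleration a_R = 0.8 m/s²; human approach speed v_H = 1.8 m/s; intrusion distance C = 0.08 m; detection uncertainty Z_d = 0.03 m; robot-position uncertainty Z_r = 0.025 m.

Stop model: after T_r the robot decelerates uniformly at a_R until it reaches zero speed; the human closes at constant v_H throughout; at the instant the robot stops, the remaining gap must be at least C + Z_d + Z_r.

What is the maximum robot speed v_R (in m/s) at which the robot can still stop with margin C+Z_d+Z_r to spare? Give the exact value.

v_R_max = 41/20 m/s = 2.0500 m/s

quadratic (5/8)·v² + (12/5)·v + (-24149/3200) = 0
  disc = (12/5)² − 4·(5/8)·(-24149/3200) = 157609/6400 ; √disc = 397/80
  v_R = (−(12/5) + 397/80) / (2·(5/8)) = 41/20 m/s
check:
T_s = v_R/a_R = (41/20)/(4/5) = 2.5625 s
robot covers v_R·T_r = 2.0500·0.1500 = 0.3075 m before braking
braking distance = 2.0500²/(2·0.8000) = 2.6266 m
human closes 1.8000·2.7125 = 4.8825 m
C+Z_d+Z_r = 0.0800+0.0300+0.0250 = 0.1350 m
sum ≈ 0.3075+2.6266+4.8825+0.1350 ≈ 7.9516 m = S ✓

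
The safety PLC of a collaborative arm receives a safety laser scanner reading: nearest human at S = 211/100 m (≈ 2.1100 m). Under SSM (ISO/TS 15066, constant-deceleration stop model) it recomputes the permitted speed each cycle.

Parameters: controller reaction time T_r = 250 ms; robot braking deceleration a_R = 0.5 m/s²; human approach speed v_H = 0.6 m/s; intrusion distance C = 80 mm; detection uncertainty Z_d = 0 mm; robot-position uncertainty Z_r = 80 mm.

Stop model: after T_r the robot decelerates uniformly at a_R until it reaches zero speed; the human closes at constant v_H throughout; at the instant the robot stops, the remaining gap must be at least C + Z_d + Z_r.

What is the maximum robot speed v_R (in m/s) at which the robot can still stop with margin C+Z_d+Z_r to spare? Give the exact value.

v_R_max = 4/5 m/s = 0.8000 m/s

quadratic (1)·v² + (29/20)·v + (-9/5) = 0
  disc = (29/20)² − 4·(1)·(-9/5) = 3721/400 ; √disc = 61/20
  v_R = (−(29/20) + 61/20) / (2·(1)) = 4/5 m/s
check:
stop time T_s = (4/5)/(1/2) = 1.6000 s
reaction-phase robot travel = 0.8000·0.2500 = 0.2000 m
robot under decel: 0.8000²/(2·0.5000) = 0.6400 m
person approaches 0.6000·(0.2500+1.6000) = 1.1100 m
margins: 0.0800+0.0000+0.0800 = 0.1600 m
sum ≈ 0.2000+0.6400+1.1100+0.1600 ≈ 2.1100 m = S ✓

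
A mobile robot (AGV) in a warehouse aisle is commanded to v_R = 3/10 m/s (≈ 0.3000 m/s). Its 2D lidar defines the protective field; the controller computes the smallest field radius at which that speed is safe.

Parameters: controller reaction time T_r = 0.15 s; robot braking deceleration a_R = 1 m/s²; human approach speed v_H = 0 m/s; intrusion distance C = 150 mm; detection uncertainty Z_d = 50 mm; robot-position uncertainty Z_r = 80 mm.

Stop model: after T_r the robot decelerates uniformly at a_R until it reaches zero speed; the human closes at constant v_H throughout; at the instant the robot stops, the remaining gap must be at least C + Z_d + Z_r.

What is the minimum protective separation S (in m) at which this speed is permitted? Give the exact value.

S_min = 37/100 m = 0.3700 m

braking lasts T_s = (3/10)/1 = 0.3000 s
robot covers v_R·T_r = 0.3000·0.1500 = 0.0450 m before braking
robot covers 0.3000·0.3000 − ½·1.0000·0.3000² = 0.0450 m while stopping
human closes 0.0000·0.4500 = 0.0000 m
residual clearance needed = 0.1500+0.0500+0.0800 = 0.2800 m
S_min ≈ 0.0450+0.0450+0.0000+0.2800  ⇒  S_min = 37/100 m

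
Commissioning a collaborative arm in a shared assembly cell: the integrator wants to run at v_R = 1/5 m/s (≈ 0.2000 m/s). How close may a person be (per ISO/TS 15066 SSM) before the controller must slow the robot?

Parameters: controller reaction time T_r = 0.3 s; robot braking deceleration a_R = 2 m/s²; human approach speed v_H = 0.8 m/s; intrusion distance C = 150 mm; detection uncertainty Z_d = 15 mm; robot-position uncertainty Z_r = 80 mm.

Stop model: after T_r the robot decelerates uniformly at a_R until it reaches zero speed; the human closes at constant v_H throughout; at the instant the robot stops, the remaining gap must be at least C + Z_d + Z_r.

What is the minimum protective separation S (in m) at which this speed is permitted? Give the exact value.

S_min = 127/200 m = 0.6350 m

braking lasts T_s = (1/5)/2 = 0.1000 s
robot in T_r: 0.2000·0.3000 = 0.0600 m
robot under decel: 0.2000²/(2·2.0000) = 0.0100 m
human over T_r+T_s: 0.8000·(0.3000+0.1000) = 0.3200 m
margins: 0.1500+0.0150+0.0800 = 0.2450 m
S_min ≈ 0.0600+0.0100+0.3200+0.2450  ⇒  S_min = 127/200 m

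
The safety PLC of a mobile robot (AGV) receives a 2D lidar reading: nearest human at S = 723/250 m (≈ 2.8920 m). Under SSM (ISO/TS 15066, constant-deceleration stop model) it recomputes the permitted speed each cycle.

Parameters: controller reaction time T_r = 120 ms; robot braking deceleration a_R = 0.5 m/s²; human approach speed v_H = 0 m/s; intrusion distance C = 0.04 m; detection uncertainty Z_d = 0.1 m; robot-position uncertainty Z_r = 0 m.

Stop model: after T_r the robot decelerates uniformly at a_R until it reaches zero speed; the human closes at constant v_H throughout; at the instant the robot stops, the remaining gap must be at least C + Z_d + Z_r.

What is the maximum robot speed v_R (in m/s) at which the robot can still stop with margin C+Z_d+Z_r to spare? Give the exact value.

at the boundary: (1)·v² + (3/25)·v + (-344/125) = 0
  disc = (3/25)² − 4·(1)·(-344/125) = 6889/625 ; √disc = 83/25
  v_R = (−(3/25) + 83/25) / (2·(1)) = 8/5 m/s
check:
braking lasts T_s = (8/5)/(1/2) = 3.2000 s
robot covers v_R·T_r = 1.6000·0.1200 = 0.1920 m before braking
braking distance = 1.6000²/(2·0.5000) = 2.5600 m
human over T_r+T_s: 0.0000·(0.1200+3.2000) = 0.0000 m
margins: 0.0400+0.1000+0.0000 = 0.1400 m
sum ≈ 0.1920+2.5600+0.0000+0.1400 ≈ 2.8920 m = S ✓

v_R_max = 8/5 m/s = 1.6000 m/s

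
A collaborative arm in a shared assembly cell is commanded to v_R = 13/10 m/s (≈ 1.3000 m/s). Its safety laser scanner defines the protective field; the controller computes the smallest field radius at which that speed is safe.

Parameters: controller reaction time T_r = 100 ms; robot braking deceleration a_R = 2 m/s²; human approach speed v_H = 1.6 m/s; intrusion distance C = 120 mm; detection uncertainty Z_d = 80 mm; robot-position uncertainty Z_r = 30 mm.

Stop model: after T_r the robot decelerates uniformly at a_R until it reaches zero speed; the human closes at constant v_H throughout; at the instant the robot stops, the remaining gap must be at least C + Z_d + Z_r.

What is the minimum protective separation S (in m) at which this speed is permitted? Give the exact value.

S_min = 793/400 m = 1.9825 m

braking lasts T_s = (13/10)/2 = 0.6500 s
reaction-phase robot travel = 1.3000·0.1000 = 0.1300 m
braking distance = 1.3000²/(2·2.0000) = 0.4225 m
human over T_r+T_s: 1.6000·(0.1000+0.6500) = 1.2000 m
residual clearance needed = 0.1200+0.0800+0.0300 = 0.2300 m
S_min ≈ 0.1300+0.4225+1.2000+0.2300  ⇒  S_min = 793/400 m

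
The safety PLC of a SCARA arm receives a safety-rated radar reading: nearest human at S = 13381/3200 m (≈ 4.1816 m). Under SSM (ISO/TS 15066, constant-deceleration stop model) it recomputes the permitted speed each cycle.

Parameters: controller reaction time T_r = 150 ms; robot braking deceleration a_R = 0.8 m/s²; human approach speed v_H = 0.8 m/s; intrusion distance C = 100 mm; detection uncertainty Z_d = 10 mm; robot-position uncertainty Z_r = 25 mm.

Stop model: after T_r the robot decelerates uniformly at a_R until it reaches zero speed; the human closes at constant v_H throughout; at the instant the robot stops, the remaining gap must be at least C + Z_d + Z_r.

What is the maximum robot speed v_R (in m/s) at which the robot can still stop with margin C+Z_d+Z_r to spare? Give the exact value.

collect terms ⇒ (5/8)·v_R² + (23/20)·v_R + (-2513/640) = 0
  disc = (23/20)² − 4·(5/8)·(-2513/640) = 71289/6400 ; √disc = 267/80
  v_R = (−(23/20) + 267/80) / (2·(5/8)) = 7/4 m/s
check:
braking lasts T_s = (7/4)/(4/5) = 2.1875 s
robot in T_r: 1.7500·0.1500 = 0.2625 m
robot covers 1.7500·2.1875 − ½·0.8000·2.1875² = 1.9141 m while stopping
human over T_r+T_s: 0.8000·(0.1500+2.1875) = 1.8700 m
margins: 0.1000+0.0100+0.0250 = 0.1350 m
sum ≈ 0.2625+1.9141+1.8700+0.1350 ≈ 4.1816 m = S ✓

v_R_max = 7/4 m/s = 1.7500 m/s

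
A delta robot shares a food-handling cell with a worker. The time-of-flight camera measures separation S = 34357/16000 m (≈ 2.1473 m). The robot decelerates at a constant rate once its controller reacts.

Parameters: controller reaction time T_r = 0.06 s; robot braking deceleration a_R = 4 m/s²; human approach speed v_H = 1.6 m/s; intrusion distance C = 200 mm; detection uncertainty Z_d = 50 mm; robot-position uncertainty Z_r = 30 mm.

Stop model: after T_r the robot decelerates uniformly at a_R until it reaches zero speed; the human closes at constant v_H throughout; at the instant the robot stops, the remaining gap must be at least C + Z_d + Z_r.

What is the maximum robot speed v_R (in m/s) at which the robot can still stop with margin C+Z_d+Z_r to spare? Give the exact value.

at the boundary: (1/8)·v² + (23/50)·v + (-28341/16000) = 0
  disc = (23/50)² − 4·(1/8)·(-28341/16000) = 175561/160000 ; √disc = 419/400
  v_R = (−(23/50) + 419/400) / (2·(1/8)) = 47/20 m/s
check:
stop time T_s = (47/20)/4 = 0.5875 s
reaction-phase robot travel = 2.3500·0.0600 = 0.1410 m
braking distance = 2.3500²/(2·4.0000) = 0.6903 m
human over T_r+T_s: 1.6000·(0.0600+0.5875) = 1.0360 m
residual clearance needed = 0.2000+0.0500+0.0300 = 0.2800 m
sum ≈ 0.1410+0.6903+1.0360+0.2800 ≈ 2.1473 m = S ✓

v_R_max = 47/20 m/s = 2.3500 m/s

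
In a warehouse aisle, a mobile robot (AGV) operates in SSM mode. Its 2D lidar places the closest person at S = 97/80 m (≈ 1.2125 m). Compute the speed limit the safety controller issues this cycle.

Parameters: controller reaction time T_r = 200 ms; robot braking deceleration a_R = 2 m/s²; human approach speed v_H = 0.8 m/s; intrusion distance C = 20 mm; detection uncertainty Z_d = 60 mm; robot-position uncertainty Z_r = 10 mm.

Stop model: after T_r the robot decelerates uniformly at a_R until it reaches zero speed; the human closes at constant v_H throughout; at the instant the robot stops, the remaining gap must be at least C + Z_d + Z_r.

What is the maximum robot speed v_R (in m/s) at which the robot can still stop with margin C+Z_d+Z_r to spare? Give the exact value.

quadratic (1/4)·v² + (3/5)·v + (-77/80) = 0
  disc = (3/5)² − 4·(1/4)·(-77/80) = 529/400 ; √disc = 23/20
  v_R = (−(3/5) + 23/20) / (2·(1/4)) = 11/10 m/s
check:
T_s = v_R/a_R = (11/10)/2 = 0.5500 s
reaction-phase robot travel = 1.1000·0.2000 = 0.2200 m
braking distance = 1.1000²/(2·2.0000) = 0.3025 m
human over T_r+T_s: 0.8000·(0.2000+0.5500) = 0.6000 m
margins: 0.0200+0.0600+0.0100 = 0.0900 m
sum ≈ 0.2200+0.3025+0.6000+0.0900 ≈ 1.2125 m = S ✓

v_R_max = 11/10 m/s = 1.1000 m/s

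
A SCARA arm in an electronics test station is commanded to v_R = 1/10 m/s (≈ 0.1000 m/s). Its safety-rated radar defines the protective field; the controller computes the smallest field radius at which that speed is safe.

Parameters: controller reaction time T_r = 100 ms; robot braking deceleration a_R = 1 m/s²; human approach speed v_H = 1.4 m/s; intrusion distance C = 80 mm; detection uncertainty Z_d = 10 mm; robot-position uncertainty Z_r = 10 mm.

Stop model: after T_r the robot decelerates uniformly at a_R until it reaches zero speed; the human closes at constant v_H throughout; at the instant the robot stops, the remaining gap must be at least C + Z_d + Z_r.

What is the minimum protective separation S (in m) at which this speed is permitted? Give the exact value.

braking lasts T_s = (1/10)/1 = 0.1000 s
robot covers v_R·T_r = 0.1000·0.1000 = 0.0100 m before braking
braking distance = 0.1000²/(2·1.0000) = 0.0050 m
human over T_r+T_s: 1.4000·(0.1000+0.1000) = 0.2800 m
margins: 0.0800+0.0100+0.0100 = 0.1000 m
S_min ≈ 0.0100+0.0050+0.2800+0.1000  ⇒  S_min = 79/200 m

S_min = 79/200 m = 0.3950 m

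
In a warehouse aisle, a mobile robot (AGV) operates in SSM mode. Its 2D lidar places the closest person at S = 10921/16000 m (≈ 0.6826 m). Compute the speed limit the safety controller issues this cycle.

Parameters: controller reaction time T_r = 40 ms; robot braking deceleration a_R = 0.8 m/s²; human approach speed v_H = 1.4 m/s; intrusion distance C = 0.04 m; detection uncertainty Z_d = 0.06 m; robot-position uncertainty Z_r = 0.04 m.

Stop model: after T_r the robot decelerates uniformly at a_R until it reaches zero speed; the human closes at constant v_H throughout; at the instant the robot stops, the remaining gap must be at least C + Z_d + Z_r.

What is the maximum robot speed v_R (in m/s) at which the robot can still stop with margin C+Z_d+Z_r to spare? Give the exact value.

collect terms ⇒ (5/8)·v_R² + (179/100)·v_R + (-1557/3200) = 0
  disc = (179/100)² − 4·(5/8)·(-1557/3200) = 707281/160000 ; √disc = 841/400
  v_R = (−(179/100) + 841/400) / (2·(5/8)) = 1/4 m/s
check:
stop time T_s = (1/4)/(4/5) = 0.3125 s
robot covers v_R·T_r = 0.2500·0.0400 = 0.0100 m before braking
braking distance = 0.2500²/(2·0.8000) = 0.0391 m
person approaches 1.4000·(0.0400+0.3125) = 0.4935 m
C+Z_d+Z_r = 0.0400+0.0600+0.0400 = 0.1400 m
sum ≈ 0.0100+0.0391+0.4935+0.1400 ≈ 0.6826 m = S ✓

v_R_max = 1/4 m/s = 0.2500 m/s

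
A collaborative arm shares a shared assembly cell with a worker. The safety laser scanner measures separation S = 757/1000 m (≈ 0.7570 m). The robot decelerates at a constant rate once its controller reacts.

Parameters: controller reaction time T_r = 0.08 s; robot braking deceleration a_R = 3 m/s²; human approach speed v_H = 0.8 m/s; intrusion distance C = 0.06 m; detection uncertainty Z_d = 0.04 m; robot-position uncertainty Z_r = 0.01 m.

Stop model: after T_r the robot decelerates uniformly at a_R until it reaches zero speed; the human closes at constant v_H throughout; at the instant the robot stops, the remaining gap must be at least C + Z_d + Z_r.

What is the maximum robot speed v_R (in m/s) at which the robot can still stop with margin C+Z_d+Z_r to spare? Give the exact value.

collect terms ⇒ (1/6)·v_R² + (26/75)·v_R + (-583/1000) = 0
  disc = (26/75)² − 4·(1/6)·(-583/1000) = 11449/22500 ; √disc = 107/150
  v_R = (−(26/75) + 107/150) / (2·(1/6)) = 11/10 m/s
check:
stop time T_s = (11/10)/3 = 0.3667 s
robot in T_r: 1.1000·0.0800 = 0.0880 m
braking distance = 1.1000²/(2·3.0000) = 0.2017 m
person approaches 0.8000·(0.0800+0.3667) = 0.3573 m
margins: 0.0600+0.0400+0.0100 = 0.1100 m
sum ≈ 0.0880+0.2017+0.3573+0.1100 ≈ 0.7570 m = S ✓

v_R_max = 11/10 m/s = 1.1000 m/s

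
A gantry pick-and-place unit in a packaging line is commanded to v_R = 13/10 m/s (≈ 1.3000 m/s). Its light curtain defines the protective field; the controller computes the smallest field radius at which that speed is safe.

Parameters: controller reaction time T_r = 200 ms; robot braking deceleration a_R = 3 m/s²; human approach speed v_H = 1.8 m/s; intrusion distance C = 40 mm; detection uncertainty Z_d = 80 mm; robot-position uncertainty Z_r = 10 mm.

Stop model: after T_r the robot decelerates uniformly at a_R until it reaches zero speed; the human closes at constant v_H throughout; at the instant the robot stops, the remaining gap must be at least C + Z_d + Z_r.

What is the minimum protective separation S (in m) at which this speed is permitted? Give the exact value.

braking lasts T_s = (13/10)/3 = 0.4333 s
reaction-phase robot travel = 1.3000·0.2000 = 0.2600 m
braking distance = 1.3000²/(2·3.0000) = 0.2817 m
person approaches 1.8000·(0.2000+0.4333) = 1.1400 m
residual clearance needed = 0.0400+0.0800+0.0100 = 0.1300 m
S_min ≈ 0.2600+0.2817+1.1400+0.1300  ⇒  S_min = 1087/600 m

S_min = 1087/600 m = 1.8117 m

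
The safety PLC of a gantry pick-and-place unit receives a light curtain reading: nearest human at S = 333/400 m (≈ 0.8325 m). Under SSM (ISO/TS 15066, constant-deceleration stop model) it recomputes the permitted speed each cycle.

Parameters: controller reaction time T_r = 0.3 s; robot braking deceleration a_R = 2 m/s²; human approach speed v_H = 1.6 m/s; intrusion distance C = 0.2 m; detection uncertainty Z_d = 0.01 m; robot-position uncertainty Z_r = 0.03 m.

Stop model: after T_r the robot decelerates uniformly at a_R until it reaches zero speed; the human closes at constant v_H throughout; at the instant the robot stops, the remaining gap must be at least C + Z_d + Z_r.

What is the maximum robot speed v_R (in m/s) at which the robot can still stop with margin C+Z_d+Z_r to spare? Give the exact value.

v_R_max = 1/10 m/s = 0.1000 m/s

at the boundary: (1/4)·v² + (11/10)·v + (-9/80) = 0
  disc = (11/10)² − 4·(1/4)·(-9/80) = 529/400 ; √disc = 23/20
  v_R = (−(11/10) + 23/20) / (2·(1/4)) = 1/10 m/s
check:
stop time T_s = (1/10)/2 = 0.0500 s
reaction-phase robot travel = 0.1000·0.3000 = 0.0300 m
robot under decel: 0.1000²/(2·2.0000) = 0.0025 m
human over T_r+T_s: 1.6000·(0.3000+0.0500) = 0.5600 m
C+Z_d+Z_r = 0.2000+0.0100+0.0300 = 0.2400 m
sum ≈ 0.0300+0.0025+0.5600+0.2400 ≈ 0.8325 m = S ✓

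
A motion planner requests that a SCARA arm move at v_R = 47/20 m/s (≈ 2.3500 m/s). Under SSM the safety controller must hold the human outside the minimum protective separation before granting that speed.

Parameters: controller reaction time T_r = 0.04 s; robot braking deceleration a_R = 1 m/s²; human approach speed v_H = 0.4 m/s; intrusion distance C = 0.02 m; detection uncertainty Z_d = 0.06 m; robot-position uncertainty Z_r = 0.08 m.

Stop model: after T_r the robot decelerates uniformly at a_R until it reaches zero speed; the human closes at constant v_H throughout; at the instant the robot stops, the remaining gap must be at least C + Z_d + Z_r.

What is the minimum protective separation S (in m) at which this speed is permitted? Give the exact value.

T_s = v_R/a_R = (47/20)/1 = 2.3500 s
robot in T_r: 2.3500·0.0400 = 0.0940 m
robot under decel: 2.3500²/(2·1.0000) = 2.7612 m
human closes 0.4000·2.3900 = 0.9560 m
C+Z_d+Z_r = 0.0200+0.0600+0.0800 = 0.1600 m
S_min ≈ 0.0940+2.7612+0.9560+0.1600  ⇒  S_min = 3177/800 m

S_min = 3177/800 m = 3.9712 m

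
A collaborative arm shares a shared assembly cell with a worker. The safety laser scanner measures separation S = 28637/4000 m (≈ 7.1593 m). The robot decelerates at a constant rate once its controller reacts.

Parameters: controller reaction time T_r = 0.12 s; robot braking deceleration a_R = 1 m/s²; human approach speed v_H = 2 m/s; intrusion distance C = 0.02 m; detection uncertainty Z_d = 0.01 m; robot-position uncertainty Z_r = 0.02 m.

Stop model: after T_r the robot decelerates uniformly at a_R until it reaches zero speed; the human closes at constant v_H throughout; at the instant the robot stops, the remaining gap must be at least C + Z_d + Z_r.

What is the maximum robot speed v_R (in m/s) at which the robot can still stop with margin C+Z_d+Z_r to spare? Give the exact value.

v_R_max = 43/20 m/s = 2.1500 m/s

collect terms ⇒ (1/2)·v_R² + (53/25)·v_R + (-27477/4000) = 0
  disc = (53/25)² − 4·(1/2)·(-27477/4000) = 182329/10000 ; √disc = 427/100
  v_R = (−(53/25) + 427/100) / (2·(1/2)) = 43/20 m/s
check:
braking lasts T_s = (43/20)/1 = 2.1500 s
reaction-phase robot travel = 2.1500·0.1200 = 0.2580 m
braking distance = 2.1500²/(2·1.0000) = 2.3112 m
human over T_r+T_s: 2.0000·(0.1200+2.1500) = 4.5400 m
residual clearance needed = 0.0200+0.0100+0.0200 = 0.0500 m
sum ≈ 0.2580+2.3112+4.5400+0.0500 ≈ 7.1593 m = S ✓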